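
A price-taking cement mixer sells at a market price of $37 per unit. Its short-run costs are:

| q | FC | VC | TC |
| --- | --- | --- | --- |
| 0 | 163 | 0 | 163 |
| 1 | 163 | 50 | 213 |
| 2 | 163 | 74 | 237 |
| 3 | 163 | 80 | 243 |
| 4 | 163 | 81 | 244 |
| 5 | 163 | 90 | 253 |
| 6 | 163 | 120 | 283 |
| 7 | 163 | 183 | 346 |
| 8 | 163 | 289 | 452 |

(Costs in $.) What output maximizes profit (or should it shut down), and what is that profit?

q = 6; profit = -$61

Profit at each row (π = 37q − TC): q=0: -163; q=1: -176; q=2: -163; q=3: -132; q=4: -96; q=5: -68; q=6: -61; q=7: -87; q=8: -156.
Profit is maximized at q = 6. AVC there is 120/6 = $20 ≤ P, so producing beats shutting down (which would give -$163).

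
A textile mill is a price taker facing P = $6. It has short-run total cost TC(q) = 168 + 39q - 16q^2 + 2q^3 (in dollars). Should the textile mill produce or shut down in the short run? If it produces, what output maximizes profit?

Strip out fixed cost: VC = 39q - 16q^2 + 2q^3. Then AVC = 39 - 16q + 2q^2 and MC = 39 - 32q + 6q^2.
The AVC parabola has its vertex at q = 16/4 = 4, where AVC = 39 - 16·4 + 2·4^2 = $7.
P = $6 lies below min AVC = $7; no output level covers variable cost.
Shutting down limits the loss to fixed cost, $168.

Shut down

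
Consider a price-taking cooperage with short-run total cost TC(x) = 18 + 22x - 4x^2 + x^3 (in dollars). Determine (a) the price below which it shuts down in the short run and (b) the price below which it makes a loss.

Shutdown price = min AVC. AVC = 22 - 4x + x^2, with vertex at x = 2 and minimum $18.
ATC = 18/x + 22 - 4x + x^2. Setting dATC/dx = −18/x^2 − 4 + 2x = 0 gives x = 3 (since 2·3^3 − 4·3^2 = 18).
min ATC = 18/3 + 22 − 4·3 + 3^2 = $25. That is the break-even price.
Between these two prices the firm operates at a loss; above $25 it earns a profit.

Shutdown price = $18; break-even price = $25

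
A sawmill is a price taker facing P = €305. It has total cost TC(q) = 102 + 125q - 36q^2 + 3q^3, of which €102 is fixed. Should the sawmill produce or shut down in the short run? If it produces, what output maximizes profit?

Strip out fixed cost: VC = 125q - 36q^2 + 3q^3. Then AVC = 125 - 36q + 3q^2 and MC = 125 - 72q + 9q^2.
AVC is minimized where dAVC/dq = -36 + 6q = 0, at q = 6; min AVC = 125 - 36·6 + 3·6^2 = €17.
Because €305 ≥ €17, revenue can cover variable cost; the firm operates.
Set P = MC: 305 = 125 - 72q + 9q^2 → -180 - 72q + 9q^2 = 0. The roots are q = -2 and q = 10; the profit-maximizing output is on the rising part of MC, so q* = 10.
Check: AVC at q = 10 is €65 ≤ P, so revenue covers variable cost.
Profit = P·q − TC = 305·10 − 752 = €2298.

Produce at q = 10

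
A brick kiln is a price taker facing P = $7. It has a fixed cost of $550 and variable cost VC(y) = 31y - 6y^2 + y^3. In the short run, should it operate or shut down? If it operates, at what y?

Shut down

Variable cost is VC = 31y - 6y^2 + y^3, so AVC = VC/y = 31 - 6y + y^2 and MC = dTC/dy = 31 - 12y + 3y^2.
AVC is minimized where dAVC/dy = -6 + 2y = 0, at y = 3; min AVC = 31 - 6·3 + 3^2 = $22.
P = $7 lies below min AVC = $22; no output level covers variable cost.
The firm minimizes its loss by shutting down and losing only its fixed cost of $550.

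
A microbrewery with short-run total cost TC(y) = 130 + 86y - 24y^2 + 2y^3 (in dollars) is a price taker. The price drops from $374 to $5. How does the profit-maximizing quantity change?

Output falls from 12 to 0 (the firm shuts down)

MC = 86 - 48y + 6y^2; the shutdown threshold is min AVC = $14 (at y = 6).
At P = $374 ≥ min AVC, set P = MC on the rising branch: y = 12.
At P = $5 < min AVC = $14, price no longer covers variable cost at any output, so the firm shuts down: y = 0.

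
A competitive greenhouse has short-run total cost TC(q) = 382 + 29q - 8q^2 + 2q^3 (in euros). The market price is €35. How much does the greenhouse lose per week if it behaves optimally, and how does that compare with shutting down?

Profit = -€346 at q = 3

AVC = 29 - 8q + 2q^2; min AVC = €21 at q = 2. Since P = €35 ≥ min AVC, the firm produces.
MC = 29 - 16q + 6q^2. Setting P = MC and taking the root on the rising branch gives q* = 3.
TR = 35·3 = 105. TC = 382 + 69 = 451. Profit = 105 − 451 = -€346.
That loss of €346 beats the €382 the firm would lose by shutting down; producing recovers €36 of fixed cost.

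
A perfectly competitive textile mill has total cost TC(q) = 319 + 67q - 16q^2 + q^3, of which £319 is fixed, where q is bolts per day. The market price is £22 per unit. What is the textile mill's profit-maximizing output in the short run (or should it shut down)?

Produce at q = 9

Variable cost is VC = 67q - 16q^2 + q^3, so AVC = VC/q = 67 - 16q + q^2 and MC = dTC/dq = 67 - 32q + 3q^2.
AVC hits its minimum where MC = AVC, at q = 8, giving min AVC = 67 - 16·8 + 8^2 = £3.
P = £22 exceeds min AVC = £3, so the firm stays open.
Solving P = MC: 45 - 32q + 3q^2 = 0 ⇒ q = 5/3 or 9. On the upward-sloping branch, q* = 9.
Check: AVC at q = 9 is £4 ≤ P, so revenue covers variable cost.
Profit = P·q − TC = 22·9 − 355 = -£157, a loss, but smaller than the £319 fixed cost the firm would lose by shutting down.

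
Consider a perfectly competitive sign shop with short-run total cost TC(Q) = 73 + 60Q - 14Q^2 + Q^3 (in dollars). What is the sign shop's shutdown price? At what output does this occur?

The shutdown price is the minimum of AVC. VC = 60Q - 14Q^2 + Q^3, so AVC = 60 - 14Q + Q^2.
At the minimum of AVC, MC = AVC. MC = 60 - 28Q + 3Q^2; setting MC = AVC gives 2Q^2 - 14Q = 0, so Q = 7. min AVC = 11.
For P < $11 the firm produces nothing.

$11 per unit, at Q = 7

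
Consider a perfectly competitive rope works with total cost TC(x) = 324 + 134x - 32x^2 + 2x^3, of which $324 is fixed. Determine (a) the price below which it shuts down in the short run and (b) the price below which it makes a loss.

AVC = 134 - 32x + 2x^2; minimized at x = 8, giving min AVC = $6. That is the shutdown price.
ATC = 324/x + 134 - 32x + 2x^2. Setting dATC/dx = −324/x^2 − 32 + 4x = 0 gives x = 9 (since 4·9^3 − 32·9^2 = 324).
min ATC = 324/9 + 134 − 32·9 + 2·9^2 = $44. That is the break-even price.
For $6 ≤ P < $44 the firm produces at a loss; below $6 it shuts down.

Shutdown price = $6; break-even price = $44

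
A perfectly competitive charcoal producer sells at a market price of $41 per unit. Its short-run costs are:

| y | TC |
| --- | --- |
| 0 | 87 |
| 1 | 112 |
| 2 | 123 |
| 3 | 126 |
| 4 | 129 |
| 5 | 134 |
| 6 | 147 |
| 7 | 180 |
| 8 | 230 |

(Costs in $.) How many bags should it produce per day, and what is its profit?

y = 7; profit = $107

Profit at each row (π = 41y − TC): y=0: -87; y=1: -71; y=2: -41; y=3: -3; y=4: 35; y=5: 71; y=6: 99; y=7: 107; y=8: 98.
Profit is maximized at y = 7. AVC there is 93/7 = $13.29 ≤ P, so producing beats shutting down (which would give -$87).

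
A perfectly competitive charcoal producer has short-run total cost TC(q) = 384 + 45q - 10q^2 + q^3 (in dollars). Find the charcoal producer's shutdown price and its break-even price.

Shutdown price = $20; break-even price = $77

Shutdown price = min AVC. AVC = 45 - 10q + q^2, with vertex at q = 5 and minimum $20.
ATC = 384/q + 45 - 10q + q^2. Setting dATC/dq = −384/q^2 − 10 + 2q = 0 gives q = 8 (since 2·8^3 − 10·8^2 = 384).
min ATC = 384/8 + 45 − 10·8 + 8^2 = $77. That is the break-even price.
For $20 ≤ P < $77 the firm produces at a loss; below $20 it shuts down.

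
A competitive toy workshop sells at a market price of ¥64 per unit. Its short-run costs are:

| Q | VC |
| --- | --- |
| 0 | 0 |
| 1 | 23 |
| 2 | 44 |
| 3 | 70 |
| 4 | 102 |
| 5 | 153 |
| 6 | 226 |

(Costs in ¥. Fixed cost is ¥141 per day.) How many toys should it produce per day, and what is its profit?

Q = 5; profit = ¥26

Compute π = P·Q − TC at each output: Q=0: -141; Q=1: -100; Q=2: -57; Q=3: -19; Q=4: 13; Q=5: 26; Q=6: 17.
Profit is maximized at Q = 5. AVC there is 153/5 = ¥30.60 ≤ P, so producing beats shutting down (which would give -¥141).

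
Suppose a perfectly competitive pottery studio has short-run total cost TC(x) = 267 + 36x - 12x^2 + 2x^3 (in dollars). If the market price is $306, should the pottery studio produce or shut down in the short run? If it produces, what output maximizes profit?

Produce at x = 9

Strip out fixed cost: VC = 36x - 12x^2 + 2x^3. Then AVC = 36 - 12x + 2x^2 and MC = 36 - 24x + 6x^2.
AVC is minimized where dAVC/dx = -12 + 4x = 0, at x = 3; min AVC = 36 - 12·3 + 2·3^2 = $18.
P = $306 exceeds min AVC = $18, so the firm stays open.
Set P = MC: 306 = 36 - 24x + 6x^2 → -270 - 24x + 6x^2 = 0. The roots are x = -5 and x = 9; the profit-maximizing output is on the rising part of MC, so x* = 9.
Check: AVC at x = 9 is $90 ≤ P, so revenue covers variable cost.
Profit = P·x − TC = 306·9 − 1077 = $1677.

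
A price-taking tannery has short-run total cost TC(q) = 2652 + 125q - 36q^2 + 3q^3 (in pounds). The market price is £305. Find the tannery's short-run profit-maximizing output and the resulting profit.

Profit = -£252 at q = 10

AVC = 125 - 36q + 3q^2; min AVC = £17 at q = 6. Since P = £305 ≥ min AVC, the firm produces.
With MC = 125 - 72q + 9q^2, P = MC on the upward-sloping part at q* = 10.
TR = 305·10 = 3050. TC = 2652 + 650 = 3302. Profit = 3050 − 3302 = -£252.
Shutting down would mean losing the fixed cost of £2652, so operating at a loss of £252 is better by £2400.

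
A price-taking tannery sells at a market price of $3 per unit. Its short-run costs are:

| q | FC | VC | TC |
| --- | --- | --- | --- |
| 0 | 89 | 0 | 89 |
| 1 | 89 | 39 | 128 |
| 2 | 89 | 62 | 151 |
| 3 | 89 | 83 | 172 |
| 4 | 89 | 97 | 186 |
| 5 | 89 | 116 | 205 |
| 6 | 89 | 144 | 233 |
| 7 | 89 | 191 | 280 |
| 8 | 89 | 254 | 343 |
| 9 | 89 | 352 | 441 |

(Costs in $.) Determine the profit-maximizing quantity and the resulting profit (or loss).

q = 0 (shut down); profit = -$89

Compute π = P·q − TC at each output: q=0: -89; q=1: -125; q=2: -145; q=3: -163; q=4: -174; q=5: -190; q=6: -215; q=7: -259; q=8: -319; q=9: -414.
Profit is highest at q = 0. Equivalently, the lowest AVC in the table is 116/5 ≈ $23.20 at q = 5, and P = $3 falls below it — price never covers variable cost, so the firm shuts down and loses only its fixed cost.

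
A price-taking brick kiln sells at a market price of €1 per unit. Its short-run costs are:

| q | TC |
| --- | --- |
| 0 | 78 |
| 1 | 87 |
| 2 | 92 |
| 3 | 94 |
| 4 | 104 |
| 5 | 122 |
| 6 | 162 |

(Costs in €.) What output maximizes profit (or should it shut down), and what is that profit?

q = 0 (shut down); profit = -€78

Compute π = P·q − TC at each output: q=0: -78; q=1: -86; q=2: -90; q=3: -91; q=4: -100; q=5: -117; q=6: -156.
Profit is highest at q = 0. Equivalently, the lowest AVC in the table is 16/3 ≈ €5.33 at q = 3, and P = €1 falls below it — price never covers variable cost, so the firm shuts down and loses only its fixed cost.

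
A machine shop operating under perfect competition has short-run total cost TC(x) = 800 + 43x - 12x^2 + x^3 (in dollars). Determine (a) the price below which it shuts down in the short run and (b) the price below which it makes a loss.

Shutdown price = $7; break-even price = $103

AVC = 43 - 12x + x^2; minimized at x = 6, giving min AVC = $7. That is the shutdown price.
ATC = 800/x + 43 - 12x + x^2. Setting dATC/dx = −800/x^2 − 12 + 2x = 0 gives x = 10 (since 2·10^3 − 12·10^2 = 800).
min ATC = 800/10 + 43 − 12·10 + 10^2 = $103. That is the break-even price.
For $7 ≤ P < $103 the firm produces at a loss; below $7 it shuts down.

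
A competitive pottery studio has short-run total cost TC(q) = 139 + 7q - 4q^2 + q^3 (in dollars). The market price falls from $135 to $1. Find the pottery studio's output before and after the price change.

Output falls from 8 to 0 (the firm shuts down)

MC = 7 - 8q + 3q^2; the shutdown threshold is min AVC = $3 (at q = 2).
At P = $135 ≥ min AVC, set P = MC on the rising branch: q = 8.
At P = $1 < min AVC = $3, price no longer covers variable cost at any output, so the firm shuts down: q = 0.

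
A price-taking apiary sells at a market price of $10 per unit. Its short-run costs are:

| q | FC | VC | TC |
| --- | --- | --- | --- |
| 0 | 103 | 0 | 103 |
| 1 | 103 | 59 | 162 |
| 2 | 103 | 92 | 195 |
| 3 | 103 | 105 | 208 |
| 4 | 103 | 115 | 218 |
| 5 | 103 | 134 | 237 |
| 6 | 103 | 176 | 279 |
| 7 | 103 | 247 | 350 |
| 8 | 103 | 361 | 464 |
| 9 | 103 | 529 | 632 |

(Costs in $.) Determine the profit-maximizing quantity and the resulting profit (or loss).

q = 0 (shut down); profit = -$103

Tabulate TR − TC: q=0: -103; q=1: -152; q=2: -175; q=3: -178; q=4: -178; q=5: -187; q=6: -219; q=7: -280; q=8: -384; q=9: -542.
Profit is highest at q = 0. Equivalently, the lowest AVC in the table is 134/5 ≈ $26.80 at q = 5, and P = $10 falls below it — price never covers variable cost, so the firm shuts down and loses only its fixed cost.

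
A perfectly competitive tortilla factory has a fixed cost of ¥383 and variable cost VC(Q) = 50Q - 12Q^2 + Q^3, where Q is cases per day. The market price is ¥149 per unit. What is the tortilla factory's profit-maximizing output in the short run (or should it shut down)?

Strip out fixed cost: VC = 50Q - 12Q^2 + Q^3. Then AVC = 50 - 12Q + Q^2 and MC = 50 - 24Q + 3Q^2.
AVC is minimized where dAVC/dQ = -12 + 2Q = 0, at Q = 6; min AVC = 50 - 12·6 + 6^2 = ¥14.
P = ¥149 exceeds min AVC = ¥14, so the firm stays open.
Solving P = MC: -99 - 24Q + 3Q^2 = 0 ⇒ Q = -3 or 11. On the upward-sloping branch, Q* = 11.
Check: AVC at Q = 11 is ¥39 ≤ P, so revenue covers variable cost.
Profit = P·Q − TC = 149·11 − 812 = ¥827.

Produce at Q = 11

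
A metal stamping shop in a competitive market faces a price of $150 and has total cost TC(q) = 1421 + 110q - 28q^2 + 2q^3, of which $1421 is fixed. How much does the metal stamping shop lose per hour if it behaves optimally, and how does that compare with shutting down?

Profit = -$221 at q = 10

AVC = 110 - 28q + 2q^2 has its minimum $12 at q = 7; price $150 clears that bar, so the firm operates.
MC = 110 - 56q + 6q^2. Setting P = MC and taking the root on the rising branch gives q* = 10.
TR = 150·10 = 1500. TC = 1421 + 300 = 1721. Profit = 1500 − 1721 = -$221.
That loss of $221 beats the $1421 the firm would lose by shutting down; producing recovers $1200 of fixed cost.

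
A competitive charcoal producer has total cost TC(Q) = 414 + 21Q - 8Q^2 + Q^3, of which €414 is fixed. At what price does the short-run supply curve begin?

€5 per unit

Short-run supply begins at min AVC. From VC = 21Q - 8Q^2 + Q^3, AVC = 21 - 8Q + Q^2.
At the minimum of AVC, MC = AVC. MC = 21 - 16Q + 3Q^2; setting MC = AVC gives 2Q^2 - 8Q = 0, so Q = 4. min AVC = 5.
The firm shuts down for any P below €5.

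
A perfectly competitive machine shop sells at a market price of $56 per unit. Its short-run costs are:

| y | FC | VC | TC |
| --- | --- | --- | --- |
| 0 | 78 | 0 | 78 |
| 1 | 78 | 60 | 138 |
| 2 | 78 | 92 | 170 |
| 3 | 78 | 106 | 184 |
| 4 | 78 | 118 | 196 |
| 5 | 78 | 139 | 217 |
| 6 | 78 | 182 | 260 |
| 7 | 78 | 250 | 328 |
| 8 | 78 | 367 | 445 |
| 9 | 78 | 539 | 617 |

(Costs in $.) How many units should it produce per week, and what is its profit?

Compute π = P·y − TC at each output: y=0: -78; y=1: -82; y=2: -58; y=3: -16; y=4: 28; y=5: 63; y=6: 76; y=7: 64; y=8: 3; y=9: -113.
Profit is maximized at y = 6. AVC there is 182/6 = $30.33 ≤ P, so producing beats shutting down (which would give -$78).

y = 6; profit = $76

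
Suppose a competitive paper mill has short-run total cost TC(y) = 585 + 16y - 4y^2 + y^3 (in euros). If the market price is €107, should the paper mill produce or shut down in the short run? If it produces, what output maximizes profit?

From TC, MC = TC'(y) = 16 - 8y + 3y^2 and AVC = VC/y = 16 - 4y + y^2.
AVC is minimized where dAVC/dy = -4 + 2y = 0, at y = 2; min AVC = 16 - 4·2 + 2^2 = €12.
Because €107 ≥ €12, revenue can cover variable cost; the firm operates.
P = MC gives -91 - 8y + 3y^2 = 0, with roots -13/3 and 7. Take the larger (rising MC): y* = 7.
Check: AVC at y = 7 is €37 ≤ P, so revenue covers variable cost.
Profit = P·y − TC = 107·7 − 844 = -€95, a loss, but smaller than the €585 fixed cost the firm would lose by shutting down.

Produce at y = 7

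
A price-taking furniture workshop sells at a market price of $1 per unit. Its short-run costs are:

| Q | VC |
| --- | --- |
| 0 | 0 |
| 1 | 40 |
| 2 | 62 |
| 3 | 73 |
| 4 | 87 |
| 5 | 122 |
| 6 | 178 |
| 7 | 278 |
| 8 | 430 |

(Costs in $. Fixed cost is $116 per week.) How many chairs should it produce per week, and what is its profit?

Tabulate TR − TC: Q=0: -116; Q=1: -155; Q=2: -176; Q=3: -186; Q=4: -199; Q=5: -233; Q=6: -288; Q=7: -387; Q=8: -538.
Profit is highest at Q = 0. Equivalently, the lowest AVC in the table is 87/4 ≈ $21.75 at Q = 4, and P = $1 falls below it — price never covers variable cost, so the firm shuts down and loses only its fixed cost.

Q = 0 (shut down); profit = -$116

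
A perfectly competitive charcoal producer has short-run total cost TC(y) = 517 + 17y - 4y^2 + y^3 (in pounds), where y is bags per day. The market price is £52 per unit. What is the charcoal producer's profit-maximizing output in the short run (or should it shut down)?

Variable cost is VC = 17y - 4y^2 + y^3, so AVC = VC/y = 17 - 4y + y^2 and MC = dTC/dy = 17 - 8y + 3y^2.
AVC is minimized where dAVC/dy = -4 + 2y = 0, at y = 2; min AVC = 17 - 4·2 + 2^2 = £13.
P = £52 exceeds min AVC = £13, so the firm stays open.
Set P = MC: 52 = 17 - 8y + 3y^2 → -35 - 8y + 3y^2 = 0. The roots are y = -7/3 and y = 5; the profit-maximizing output is on the rising part of MC, so y* = 5.
Check: AVC at y = 5 is £22 ≤ P, so revenue covers variable cost.
Profit = P·y − TC = 52·5 − 627 = -£367, a loss, but smaller than the £517 fixed cost the firm would lose by shutting down.

Produce at y = 5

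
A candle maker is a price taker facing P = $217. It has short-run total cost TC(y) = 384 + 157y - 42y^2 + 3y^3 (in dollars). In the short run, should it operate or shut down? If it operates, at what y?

Produce at y = 10

Strip out fixed cost: VC = 157y - 42y^2 + 3y^3. Then AVC = 157 - 42y + 3y^2 and MC = 157 - 84y + 9y^2.
AVC hits its minimum where MC = AVC, at y = 7, giving min AVC = 157 - 42·7 + 3·7^2 = $10.
Because $217 ≥ $10, revenue can cover variable cost; the firm operates.
Solving P = MC: -60 - 84y + 9y^2 = 0 ⇒ y = -2/3 or 10. On the upward-sloping branch, y* = 10.
Check: AVC at y = 10 is $37 ≤ P, so revenue covers variable cost.
Profit = P·y − TC = 217·10 − 754 = $1416.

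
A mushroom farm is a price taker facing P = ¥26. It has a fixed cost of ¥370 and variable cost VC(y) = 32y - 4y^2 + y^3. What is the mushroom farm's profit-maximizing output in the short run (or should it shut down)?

From TC, MC = TC'(y) = 32 - 8y + 3y^2 and AVC = VC/y = 32 - 4y + y^2.
AVC hits its minimum where MC = AVC, at y = 2, giving min AVC = 32 - 4·2 + 2^2 = ¥28.
P = ¥26 lies below min AVC = ¥28; no output level covers variable cost.
Best response: produce nothing and absorb the ¥370 fixed cost.

Shut down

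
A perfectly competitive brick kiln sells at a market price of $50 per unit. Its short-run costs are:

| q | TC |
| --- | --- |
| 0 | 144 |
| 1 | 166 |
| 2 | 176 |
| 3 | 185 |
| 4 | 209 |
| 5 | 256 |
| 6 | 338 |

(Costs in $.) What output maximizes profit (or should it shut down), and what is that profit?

Tabulate TR − TC: q=0: -144; q=1: -116; q=2: -76; q=3: -35; q=4: -9; q=5: -6; q=6: -38.
Profit is maximized at q = 5. AVC there is 112/5 = $22.40 ≤ P, so producing beats shutting down (which would give -$144).

q = 5; profit = -$6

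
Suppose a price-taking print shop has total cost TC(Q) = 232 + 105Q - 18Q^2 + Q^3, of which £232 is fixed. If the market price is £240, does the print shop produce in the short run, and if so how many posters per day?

Strip out fixed cost: VC = 105Q - 18Q^2 + Q^3. Then AVC = 105 - 18Q + Q^2 and MC = 105 - 36Q + 3Q^2.
AVC is minimized where dAVC/dQ = -18 + 2Q = 0, at Q = 9; min AVC = 105 - 18·9 + 9^2 = £24.
Since P = £240 ≥ min AVC = £24, price covers variable cost and the firm should produce.
Solving P = MC: -135 - 36Q + 3Q^2 = 0 ⇒ Q = -3 or 15. On the upward-sloping branch, Q* = 15.
Check: AVC at Q = 15 is £60 ≤ P, so revenue covers variable cost.
Profit = P·Q − TC = 240·15 − 1132 = £2468.

Produce at Q = 15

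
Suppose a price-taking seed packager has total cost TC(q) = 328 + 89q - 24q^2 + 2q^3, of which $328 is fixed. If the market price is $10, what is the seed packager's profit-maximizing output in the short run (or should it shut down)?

Shut down

From TC, MC = TC'(q) = 89 - 48q + 6q^2 and AVC = VC/q = 89 - 24q + 2q^2.
The AVC parabola has its vertex at q = 24/4 = 6, where AVC = 89 - 24·6 + 2·6^2 = $17.
P = $10 lies below min AVC = $17; no output level covers variable cost.
Best response: produce nothing and absorb the $328 fixed cost.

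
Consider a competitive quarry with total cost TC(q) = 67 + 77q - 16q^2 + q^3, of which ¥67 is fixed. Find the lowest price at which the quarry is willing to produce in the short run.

The firm shuts down when price falls below the minimum of average variable cost. AVC = VC/q = 77 - 16q + q^2.
dAVC/dq = -16 + 2q = 0 gives q = 8. min AVC = 77 - 16·8 + 8^2 = 13.
The firm shuts down for any P below ¥13.

¥13 per unit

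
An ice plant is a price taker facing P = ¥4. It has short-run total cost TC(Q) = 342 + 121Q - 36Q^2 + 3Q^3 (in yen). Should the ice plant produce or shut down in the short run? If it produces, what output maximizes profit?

Shut down

From TC, MC = TC'(Q) = 121 - 72Q + 9Q^2 and AVC = VC/Q = 121 - 36Q + 3Q^2.
The AVC parabola has its vertex at Q = 36/6 = 6, where AVC = 121 - 36·6 + 3·6^2 = ¥13.
P = ¥4 lies below min AVC = ¥13; no output level covers variable cost.
The firm minimizes its loss by shutting down and losing only its fixed cost of ¥342.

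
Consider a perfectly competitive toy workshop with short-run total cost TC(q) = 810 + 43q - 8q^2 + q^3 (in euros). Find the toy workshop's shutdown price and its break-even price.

Shutdown price = €27; break-even price = €142

Shutdown price = min AVC. AVC = 43 - 8q + q^2, with vertex at q = 4 and minimum €27.
ATC = 810/q + 43 - 8q + q^2. Setting dATC/dq = −810/q^2 − 8 + 2q = 0 gives q = 9 (since 2·9^3 − 8·9^2 = 810).
min ATC = 810/9 + 43 − 8·9 + 9^2 = €142. That is the break-even price.
Between these two prices the firm operates at a loss; above €142 it earns a profit.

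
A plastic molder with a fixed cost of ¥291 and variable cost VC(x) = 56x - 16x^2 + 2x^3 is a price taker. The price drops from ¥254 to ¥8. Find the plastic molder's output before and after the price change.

Output falls from 9 to 0 (the firm shuts down)

MC = 56 - 32x + 6x^2; the shutdown threshold is min AVC = ¥24 (at x = 4).
With P = ¥254 above the shutdown price, P = MC gives x = 9.
At P = ¥8 < min AVC = ¥24, price no longer covers variable cost at any output, so the firm shuts down: x = 0.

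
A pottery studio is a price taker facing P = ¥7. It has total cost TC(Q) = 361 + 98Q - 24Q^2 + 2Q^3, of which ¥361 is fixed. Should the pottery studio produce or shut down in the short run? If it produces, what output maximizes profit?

Shut down

Variable cost is VC = 98Q - 24Q^2 + 2Q^3, so AVC = VC/Q = 98 - 24Q + 2Q^2 and MC = dTC/dQ = 98 - 48Q + 6Q^2.
AVC hits its minimum where MC = AVC, at Q = 6, giving min AVC = 98 - 24·6 + 2·6^2 = ¥26.
P = ¥7 lies below min AVC = ¥26; no output level covers variable cost.
Shutting down limits the loss to fixed cost, ¥361.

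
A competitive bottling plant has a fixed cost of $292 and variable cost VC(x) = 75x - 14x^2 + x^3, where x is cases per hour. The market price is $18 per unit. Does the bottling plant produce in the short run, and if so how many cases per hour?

Variable cost is VC = 75x - 14x^2 + x^3, so AVC = VC/x = 75 - 14x + x^2 and MC = dTC/dx = 75 - 28x + 3x^2.
The AVC parabola has its vertex at x = 14/2 = 7, where AVC = 75 - 14·7 + 7^2 = $26.
Since P = $18 < min AVC = $26, price fails to cover variable cost at any output.
Shutting down limits the loss to fixed cost, $292.

Shut down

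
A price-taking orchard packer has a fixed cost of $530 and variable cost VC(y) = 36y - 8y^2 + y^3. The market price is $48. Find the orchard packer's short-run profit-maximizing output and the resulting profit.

Profit = -$386 at y = 6

AVC = 36 - 8y + y^2 has its minimum $20 at y = 4; price $48 clears that bar, so the firm operates.
With MC = 36 - 16y + 3y^2, P = MC on the upward-sloping part at y* = 6.
TR = 48·6 = 288. TC = 530 + 144 = 674. Profit = 288 − 674 = -$386.
By producing, the firm covers all variable cost plus $144 of fixed cost; shutting down would lose the full $530.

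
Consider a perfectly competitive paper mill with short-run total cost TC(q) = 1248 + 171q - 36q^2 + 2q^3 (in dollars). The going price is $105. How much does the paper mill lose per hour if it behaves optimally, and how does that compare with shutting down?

Profit = -$280 at q = 11

AVC = 171 - 36q + 2q^2; min AVC = $9 at q = 9. Since P = $105 ≥ min AVC, the firm produces.
MC = 171 - 72q + 6q^2. Setting P = MC and taking the root on the rising branch gives q* = 11.
TR = 105·11 = 1155. TC = 1248 + 187 = 1435. Profit = 1155 − 1435 = -$280.
Shutting down would mean losing the fixed cost of $1248, so operating at a loss of $280 is better by $968.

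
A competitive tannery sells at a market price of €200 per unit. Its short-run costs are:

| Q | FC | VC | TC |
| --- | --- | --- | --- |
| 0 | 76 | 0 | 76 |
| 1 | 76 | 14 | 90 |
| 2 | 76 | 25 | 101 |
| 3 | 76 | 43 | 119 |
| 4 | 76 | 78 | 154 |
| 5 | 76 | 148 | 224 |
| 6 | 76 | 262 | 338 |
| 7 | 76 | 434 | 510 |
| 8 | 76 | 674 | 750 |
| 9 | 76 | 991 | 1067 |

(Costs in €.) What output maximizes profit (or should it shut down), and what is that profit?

Q = 7; profit = €890

Profit at each row (π = 200Q − TC): Q=0: -76; Q=1: 110; Q=2: 299; Q=3: 481; Q=4: 646; Q=5: 776; Q=6: 862; Q=7: 890; Q=8: 850; Q=9: 733.
Profit is maximized at Q = 7. AVC there is 434/7 = €62 ≤ P, so producing beats shutting down (which would give -€76).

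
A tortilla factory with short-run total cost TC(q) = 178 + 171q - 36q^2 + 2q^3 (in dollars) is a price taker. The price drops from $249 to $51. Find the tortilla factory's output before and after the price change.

AVC = 171 - 36q + 2q^2, minimized at q = 9 where min AVC = $9. MC = 171 - 72q + 6q^2.
At P = $249 ≥ min AVC, set P = MC on the rising branch: q = 13.
At P = $51 ≥ min AVC, set P = MC: q = 10. The firm stays open but cuts output.

Output falls from 13 to 10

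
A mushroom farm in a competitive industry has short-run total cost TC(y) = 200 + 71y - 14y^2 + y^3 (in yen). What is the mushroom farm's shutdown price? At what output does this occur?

¥22 per unit, at y = 7

The shutdown price is the minimum of AVC. VC = 71y - 14y^2 + y^3, so AVC = 71 - 14y + y^2.
At the minimum of AVC, MC = AVC. MC = 71 - 28y + 3y^2; setting MC = AVC gives 2y^2 - 14y = 0, so y = 7. min AVC = 22.
For P < ¥22 the firm produces nothing.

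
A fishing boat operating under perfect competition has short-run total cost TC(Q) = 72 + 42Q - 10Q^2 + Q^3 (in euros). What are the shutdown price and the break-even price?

AVC = 42 - 10Q + Q^2; minimized at Q = 5, giving min AVC = €17. That is the shutdown price.
ATC = 72/Q + 42 - 10Q + Q^2. Setting dATC/dQ = −72/Q^2 − 10 + 2Q = 0 gives Q = 6 (since 2·6^3 − 10·6^2 = 72).
min ATC = 72/6 + 42 − 10·6 + 6^2 = €30. That is the break-even price.
Between these two prices the firm operates at a loss; above €30 it earns a profit.

Shutdown price = €17; break-even price = €30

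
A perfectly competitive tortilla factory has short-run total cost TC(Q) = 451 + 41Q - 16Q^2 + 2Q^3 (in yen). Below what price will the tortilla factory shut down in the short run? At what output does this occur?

¥9 per unit, at Q = 4

The shutdown price is the minimum of AVC. VC = 41Q - 16Q^2 + 2Q^3, so AVC = 41 - 16Q + 2Q^2.
At the minimum of AVC, MC = AVC. MC = 41 - 32Q + 6Q^2; setting MC = AVC gives 4Q^2 - 16Q = 0, so Q = 4. min AVC = 9.
For P < ¥9 the firm produces nothing.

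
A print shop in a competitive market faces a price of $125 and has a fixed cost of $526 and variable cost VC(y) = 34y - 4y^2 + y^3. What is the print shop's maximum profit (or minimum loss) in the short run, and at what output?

Profit = -$36 at y = 7

AVC = 34 - 4y + y^2; min AVC = $30 at y = 2. Since P = $125 ≥ min AVC, the firm produces.
MC = 34 - 8y + 3y^2. Setting P = MC and taking the root on the rising branch gives y* = 7.
TR = 125·7 = 875. TC = 526 + 385 = 911. Profit = 875 − 911 = -$36.
By producing, the firm covers all variable cost plus $490 of fixed cost; shutting down would lose the full $526.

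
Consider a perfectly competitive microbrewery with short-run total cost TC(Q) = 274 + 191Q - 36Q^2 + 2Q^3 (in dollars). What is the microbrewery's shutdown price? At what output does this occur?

The shutdown price is the minimum of AVC. VC = 191Q - 36Q^2 + 2Q^3, so AVC = 191 - 36Q + 2Q^2.
dAVC/dQ = -36 + 4Q = 0 gives Q = 9. min AVC = 191 - 36·9 + 2·9^2 = 29.
So the shutdown price is $29.

$29 per unit, at Q = 9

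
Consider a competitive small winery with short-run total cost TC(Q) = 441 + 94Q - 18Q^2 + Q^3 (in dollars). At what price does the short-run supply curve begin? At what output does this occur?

The shutdown price is the minimum of AVC. VC = 94Q - 18Q^2 + Q^3, so AVC = 94 - 18Q + Q^2.
dAVC/dQ = -18 + 2Q = 0 gives Q = 9. min AVC = 94 - 18·9 + 9^2 = 13.
For P < $13 the firm produces nothing.

$13 per unit, at Q = 9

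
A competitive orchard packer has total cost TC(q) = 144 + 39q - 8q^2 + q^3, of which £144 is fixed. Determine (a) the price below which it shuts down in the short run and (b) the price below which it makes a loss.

AVC = 39 - 8q + q^2; minimized at q = 4, giving min AVC = £23. That is the shutdown price.
ATC = 144/q + 39 - 8q + q^2. Setting dATC/dq = −144/q^2 − 8 + 2q = 0 gives q = 6 (since 2·6^3 − 8·6^2 = 144).
min ATC = 144/6 + 39 − 8·6 + 6^2 = £51. That is the break-even price.
Between these two prices the firm operates at a loss; above £51 it earns a profit.

Shutdown price = £23; break-even price = £51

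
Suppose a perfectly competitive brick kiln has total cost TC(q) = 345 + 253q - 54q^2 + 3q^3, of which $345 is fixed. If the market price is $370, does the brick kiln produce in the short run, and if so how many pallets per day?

Produce at q = 13

From TC, MC = TC'(q) = 253 - 108q + 9q^2 and AVC = VC/q = 253 - 54q + 3q^2.
AVC is minimized where dAVC/dq = -54 + 6q = 0, at q = 9; min AVC = 253 - 54·9 + 3·9^2 = $10.
Since P = $370 ≥ min AVC = $10, price covers variable cost and the firm should produce.
Solving P = MC: -117 - 108q + 9q^2 = 0 ⇒ q = -1 or 13. On the upward-sloping branch, q* = 13.
Check: AVC at q = 13 is $58 ≤ P, so revenue covers variable cost.
Profit = P·q − TC = 370·13 − 1099 = $3711.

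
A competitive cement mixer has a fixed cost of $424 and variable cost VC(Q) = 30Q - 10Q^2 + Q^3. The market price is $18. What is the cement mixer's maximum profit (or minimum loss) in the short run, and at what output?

Profit = -$352 at Q = 6

AVC = 30 - 10Q + Q^2 has its minimum $5 at Q = 5; price $18 clears that bar, so the firm operates.
MC = 30 - 20Q + 3Q^2. Setting P = MC and taking the root on the rising branch gives Q* = 6.
TR = 18·6 = 108. TC = 424 + 36 = 460. Profit = 108 − 460 = -$352.
By producing, the firm covers all variable cost plus $72 of fixed cost; shutting down would lose the full $424.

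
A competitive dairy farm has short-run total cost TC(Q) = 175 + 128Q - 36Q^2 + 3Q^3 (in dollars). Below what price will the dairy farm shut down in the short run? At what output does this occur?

The firm shuts down when price falls below the minimum of average variable cost. AVC = VC/Q = 128 - 36Q + 3Q^2.
dAVC/dQ = -36 + 6Q = 0 gives Q = 6. min AVC = 128 - 36·6 + 3·6^2 = 20.
The firm shuts down for any P below $20.

$20 per unit, at Q = 6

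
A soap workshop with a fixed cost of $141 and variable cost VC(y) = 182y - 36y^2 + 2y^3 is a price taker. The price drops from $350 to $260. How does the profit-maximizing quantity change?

Output falls from 14 to 13

MC = 182 - 72y + 6y^2; the shutdown threshold is min AVC = $20 (at y = 9).
With P = $350 above the shutdown price, P = MC gives y = 14.
At P = $260 ≥ min AVC, set P = MC: y = 13. The firm stays open but cuts output.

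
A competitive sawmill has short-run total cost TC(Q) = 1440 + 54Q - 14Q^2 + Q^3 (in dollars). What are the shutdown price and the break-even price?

Shutdown price = $5; break-even price = $150

AVC = 54 - 14Q + Q^2; minimized at Q = 7, giving min AVC = $5. That is the shutdown price.
ATC = 1440/Q + 54 - 14Q + Q^2. Setting dATC/dQ = −1440/Q^2 − 14 + 2Q = 0 gives Q = 12 (since 2·12^3 − 14·12^2 = 1440).
min ATC = 1440/12 + 54 − 14·12 + 12^2 = $150. That is the break-even price.
Between these two prices the firm operates at a loss; above $150 it earns a profit.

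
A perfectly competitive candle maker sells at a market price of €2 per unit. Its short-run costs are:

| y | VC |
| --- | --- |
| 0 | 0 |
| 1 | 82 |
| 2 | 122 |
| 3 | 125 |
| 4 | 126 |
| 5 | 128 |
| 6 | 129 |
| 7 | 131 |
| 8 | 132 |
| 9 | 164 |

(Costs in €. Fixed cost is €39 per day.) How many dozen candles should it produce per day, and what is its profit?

y = 0 (shut down); profit = -€39

Compute π = P·y − TC at each output: y=0: -39; y=1: -119; y=2: -157; y=3: -158; y=4: -157; y=5: -157; y=6: -156; y=7: -156; y=8: -155; y=9: -185.
Profit is highest at y = 0. Equivalently, the lowest AVC in the table is 132/8 ≈ €16.50 at y = 8, and P = €2 falls below it — price never covers variable cost, so the firm shuts down and loses only its fixed cost.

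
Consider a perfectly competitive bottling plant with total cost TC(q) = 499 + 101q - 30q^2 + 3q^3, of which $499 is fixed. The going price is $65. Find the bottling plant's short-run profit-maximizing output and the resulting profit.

AVC = 101 - 30q + 3q^2 has its minimum $26 at q = 5; price $65 clears that bar, so the firm operates.
With MC = 101 - 60q + 9q^2, P = MC on the upward-sloping part at q* = 6.
TR = 65·6 = 390. TC = 499 + 174 = 673. Profit = 390 − 673 = -$283.
That loss of $283 beats the $499 the firm would lose by shutting down; producing recovers $216 of fixed cost.

Profit = -$283 at q = 6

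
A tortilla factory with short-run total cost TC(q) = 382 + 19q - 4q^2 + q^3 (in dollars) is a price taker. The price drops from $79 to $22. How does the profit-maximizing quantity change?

Output falls from 6 to 3

AVC = 19 - 4q + q^2, minimized at q = 2 where min AVC = $15. MC = 19 - 8q + 3q^2.
With P = $79 above the shutdown price, P = MC gives q = 6.
At P = $22 ≥ min AVC, set P = MC: q = 3. The firm stays open but cuts output.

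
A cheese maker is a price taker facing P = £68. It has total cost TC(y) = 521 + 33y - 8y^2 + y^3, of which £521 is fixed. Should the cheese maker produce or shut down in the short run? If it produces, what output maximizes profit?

Produce at y = 7

Variable cost is VC = 33y - 8y^2 + y^3, so AVC = VC/y = 33 - 8y + y^2 and MC = dTC/dy = 33 - 16y + 3y^2.
AVC hits its minimum where MC = AVC, at y = 4, giving min AVC = 33 - 8·4 + 4^2 = £17.
Because £68 ≥ £17, revenue can cover variable cost; the firm operates.
P = MC gives -35 - 16y + 3y^2 = 0, with roots -5/3 and 7. Take the larger (rising MC): y* = 7.
Check: AVC at y = 7 is £26 ≤ P, so revenue covers variable cost.
Profit = P·y − TC = 68·7 − 703 = -£227, a loss, but smaller than the £521 fixed cost the firm would lose by shutting down.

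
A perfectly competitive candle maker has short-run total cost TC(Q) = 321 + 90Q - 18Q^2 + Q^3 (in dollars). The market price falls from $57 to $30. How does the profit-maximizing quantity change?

Output falls from 11 to 10

AVC = 90 - 18Q + Q^2, minimized at Q = 9 where min AVC = $9. MC = 90 - 36Q + 3Q^2.
With P = $57 above the shutdown price, P = MC gives Q = 11.
At P = $30 ≥ min AVC, set P = MC: Q = 10. The firm stays open but cuts output.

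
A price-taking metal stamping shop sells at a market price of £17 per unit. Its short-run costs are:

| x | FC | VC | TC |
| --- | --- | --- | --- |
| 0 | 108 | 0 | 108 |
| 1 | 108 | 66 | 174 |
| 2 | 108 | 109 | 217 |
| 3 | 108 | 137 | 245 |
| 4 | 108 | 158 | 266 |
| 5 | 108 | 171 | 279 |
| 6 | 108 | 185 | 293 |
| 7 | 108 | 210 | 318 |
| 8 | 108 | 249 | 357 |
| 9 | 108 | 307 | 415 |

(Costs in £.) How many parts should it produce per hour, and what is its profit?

x = 0 (shut down); profit = -£108

Profit at each row (π = 17x − TC): x=0: -108; x=1: -157; x=2: -183; x=3: -194; x=4: -198; x=5: -194; x=6: -191; x=7: -199; x=8: -221; x=9: -262.
Profit is highest at x = 0. Equivalently, the lowest AVC in the table is 210/7 ≈ £30 at x = 7, and P = £17 falls below it — price never covers variable cost, so the firm shuts down and loses only its fixed cost.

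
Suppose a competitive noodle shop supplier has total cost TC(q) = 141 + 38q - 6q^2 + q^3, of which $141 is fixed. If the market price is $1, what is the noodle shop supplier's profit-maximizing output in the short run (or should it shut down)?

Shut down

From TC, MC = TC'(q) = 38 - 12q + 3q^2 and AVC = VC/q = 38 - 6q + q^2.
AVC is minimized where dAVC/dq = -6 + 2q = 0, at q = 3; min AVC = 38 - 6·3 + 3^2 = $29.
With P < min AVC ($1 < $29), every unit sold adds to the loss.
Shutting down limits the loss to fixed cost, $141.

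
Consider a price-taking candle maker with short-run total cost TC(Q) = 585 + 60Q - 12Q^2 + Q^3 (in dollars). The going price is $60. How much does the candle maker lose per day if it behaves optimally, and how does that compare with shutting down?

AVC = 60 - 12Q + Q^2; min AVC = $24 at Q = 6. Since P = $60 ≥ min AVC, the firm produces.
With MC = 60 - 24Q + 3Q^2, P = MC on the upward-sloping part at Q* = 8.
TR = 60·8 = 480. TC = 585 + 224 = 809. Profit = 480 − 809 = -$329.
That loss of $329 beats the $585 the firm would lose by shutting down; producing recovers $256 of fixed cost.

Profit = -$329 at Q = 8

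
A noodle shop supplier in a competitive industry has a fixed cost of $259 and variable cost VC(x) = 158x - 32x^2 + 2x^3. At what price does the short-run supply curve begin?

The shutdown price is the minimum of AVC. VC = 158x - 32x^2 + 2x^3, so AVC = 158 - 32x + 2x^2.
At the minimum of AVC, MC = AVC. MC = 158 - 64x + 6x^2; setting MC = AVC gives 4x^2 - 32x = 0, so x = 8. min AVC = 30.
So the shutdown price is $30.

$30 per unit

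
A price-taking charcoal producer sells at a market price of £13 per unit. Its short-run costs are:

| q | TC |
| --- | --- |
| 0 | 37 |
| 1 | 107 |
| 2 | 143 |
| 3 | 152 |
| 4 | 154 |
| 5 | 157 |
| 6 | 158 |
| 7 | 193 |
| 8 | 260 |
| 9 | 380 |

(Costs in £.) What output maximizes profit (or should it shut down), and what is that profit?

q = 0 (shut down); profit = -£37

Compute π = P·q − TC at each output: q=0: -37; q=1: -94; q=2: -117; q=3: -113; q=4: -102; q=5: -92; q=6: -80; q=7: -102; q=8: -156; q=9: -263.
Profit is highest at q = 0. Equivalently, the lowest AVC in the table is 121/6 ≈ £20.17 at q = 6, and P = £13 falls below it — price never covers variable cost, so the firm shuts down and loses only its fixed cost.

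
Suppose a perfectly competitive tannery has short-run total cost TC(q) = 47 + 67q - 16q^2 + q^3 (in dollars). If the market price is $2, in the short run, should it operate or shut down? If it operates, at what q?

From TC, MC = TC'(q) = 67 - 32q + 3q^2 and AVC = VC/q = 67 - 16q + q^2.
AVC hits its minimum where MC = AVC, at q = 8, giving min AVC = 67 - 16·8 + 8^2 = $3.
P = $2 lies below min AVC = $3; no output level covers variable cost.
The firm minimizes its loss by shutting down and losing only its fixed cost of $47.

Shut down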